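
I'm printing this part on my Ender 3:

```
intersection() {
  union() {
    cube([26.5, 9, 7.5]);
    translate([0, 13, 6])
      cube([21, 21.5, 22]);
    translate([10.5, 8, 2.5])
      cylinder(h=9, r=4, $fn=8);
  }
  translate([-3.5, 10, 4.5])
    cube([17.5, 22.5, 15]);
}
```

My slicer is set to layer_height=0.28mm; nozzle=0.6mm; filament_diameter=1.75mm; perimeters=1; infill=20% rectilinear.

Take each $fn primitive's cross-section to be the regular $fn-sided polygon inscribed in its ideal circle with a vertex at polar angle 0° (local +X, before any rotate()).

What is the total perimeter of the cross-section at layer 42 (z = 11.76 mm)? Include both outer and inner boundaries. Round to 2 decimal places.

At z = 11.76 mm: the cube is absent (z outside [0, 7.5]); the 21×21.5 cube at (0, 13) contributes its full rectangle (perimeter 85.00 mm); the cylinder at (10.5, 8) does not reach this height (z outside [2.5, 11.5]); Combining (union): only the 21×21.5 cube at (0, 13) is present, so the union is just that shape — boundary = 85.00 mm; the cube at (-3.5, 10) (footprint 17.5×22.5) is included at this height (perimeter 80.00 mm); Taking the intersection: the 17.5×22.5 cube at (-3.5, 10) partially overlaps the result so far; clipping to the common part keeps 273.00 mm² — boundary = 67.00 mm. Overall, the cross-section is a single solid region. Total boundary length (outer) = 67.00 mm.

67.00 mm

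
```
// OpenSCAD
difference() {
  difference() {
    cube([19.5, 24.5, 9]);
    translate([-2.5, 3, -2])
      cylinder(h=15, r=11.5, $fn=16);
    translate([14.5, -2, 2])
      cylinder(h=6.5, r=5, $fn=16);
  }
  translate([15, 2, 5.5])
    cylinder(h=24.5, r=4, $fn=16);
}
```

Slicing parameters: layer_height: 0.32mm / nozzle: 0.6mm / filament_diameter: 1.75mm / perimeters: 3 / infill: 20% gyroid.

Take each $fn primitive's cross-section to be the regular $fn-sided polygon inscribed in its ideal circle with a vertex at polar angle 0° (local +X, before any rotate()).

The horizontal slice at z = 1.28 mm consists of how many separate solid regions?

1

At z = 1.28 mm: the 19.5×24.5 cube contributes its full rectangle; the r=11.5 cylinder at (-2.5, 3) contributes a regular 16-gon of circumradius 11.5; the cylinder at (14.5, -2) is absent (z outside [2, 8.5]); Taking the first minus the rest: starting from the 19.5×24.5 cube, the r=11.5 cylinder at (-2.5, 3) partially overlaps it — only the 99.20 mm² overlap (of its 404.88 mm²) is removed, clipping the outline — 1 connected region; the cylinder at (15, 2) is absent (z outside [5.5, 30]); Subtracting the remaining from the first: none of the subtracted shapes is present at this height, so the result so far is unchanged — 1 connected region. The result has 1 disconnected region.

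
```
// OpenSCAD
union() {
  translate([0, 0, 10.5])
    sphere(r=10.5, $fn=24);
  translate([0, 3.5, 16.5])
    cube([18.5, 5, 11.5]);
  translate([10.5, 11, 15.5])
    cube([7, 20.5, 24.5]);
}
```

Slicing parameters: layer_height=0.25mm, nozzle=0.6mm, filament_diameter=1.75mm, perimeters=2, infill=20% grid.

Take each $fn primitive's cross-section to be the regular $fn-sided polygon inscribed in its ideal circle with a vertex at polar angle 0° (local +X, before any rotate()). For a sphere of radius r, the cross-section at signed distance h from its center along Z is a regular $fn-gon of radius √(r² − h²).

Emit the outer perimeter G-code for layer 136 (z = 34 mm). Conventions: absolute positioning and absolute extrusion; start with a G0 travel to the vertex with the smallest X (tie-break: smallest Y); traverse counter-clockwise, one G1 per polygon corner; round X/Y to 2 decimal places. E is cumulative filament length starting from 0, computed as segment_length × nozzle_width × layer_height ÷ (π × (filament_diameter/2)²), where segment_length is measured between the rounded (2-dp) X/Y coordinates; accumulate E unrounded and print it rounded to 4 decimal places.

G0 X10.50 Y11.00 Z34.00
G1 X17.50 Y11.00 E0.4365
G1 X17.50 Y31.50 E1.7150
G1 X10.50 Y31.50 E2.1515
G1 X10.50 Y11.00 E3.4300

At z = 34 mm: the sphere is absent (|z−center|=23.500 > r=10.5); the cube at (0, 3.5) does not reach this height (z outside [16.5, 28]); the cube at (10.5, 11) (footprint 7×20.5) is included at this height; Merging all regions: only the 7×20.5 cube at (10.5, 11) is present, so the union is just that shape — 1 connected region. The outline is a single polygon with 4 vertices. Extrusion per mm of travel: 0.6 × 0.25 / (π × 0.875²) = 0.062363. Accumulating E over each segment gives final E = 3.4300.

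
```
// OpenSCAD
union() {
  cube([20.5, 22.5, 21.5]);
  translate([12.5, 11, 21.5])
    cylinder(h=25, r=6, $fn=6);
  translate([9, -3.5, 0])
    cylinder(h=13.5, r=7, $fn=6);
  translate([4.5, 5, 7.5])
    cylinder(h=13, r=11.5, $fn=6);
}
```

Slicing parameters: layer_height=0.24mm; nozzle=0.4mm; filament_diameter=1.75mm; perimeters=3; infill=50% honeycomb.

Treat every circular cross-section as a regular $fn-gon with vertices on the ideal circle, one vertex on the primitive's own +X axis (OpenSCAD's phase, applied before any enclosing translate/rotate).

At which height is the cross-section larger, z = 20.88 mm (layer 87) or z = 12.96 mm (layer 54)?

Layer 87 (z = 20.88): the 20.5×22.5 cube contributes its full rectangle (area 461.25 mm²); the cylinder at (12.5, 11) does not reach this height (z outside [21.5, 46.5]); the cylinder at (9, -3.5) is not intersected at this z (z outside [0, 13.5]); the cylinder at (4.5, 5) is absent (z outside [7.5, 20.5]); Combining (union): only the 20.5×22.5 cube is present, so the union is just that shape — area = 461.25 mm². So its area = 461.25 mm². Layer 54 (z = 12.96): the cube (footprint 20.5×22.5) is included at this height (area 461.25 mm²); the cylinder at (12.5, 11) is absent (z outside [21.5, 46.5]); the r=7 cylinder at (9, -3.5) gives a regular 6-gon of circumradius 7 (constant along its height) (area = (6/2)·7.000²·sin(360°/6) = 127.31 mm²); the r=11.5 cylinder at (4.5, 5) gives a regular 6-gon of circumradius 11.5 (constant along its height) (area = (6/2)·11.500²·sin(360°/6) = 343.60 mm²); Merging all regions: the regions partially overlap — summed areas 932.15 mm² minus the doubly-counted overlap 269.09 mm² gives 663.06 mm² — area = 663.06 mm². So its area = 663.06 mm². Layer 54 is larger (663.06 vs 461.25 mm²).

layer 54 (z = 12.96 mm)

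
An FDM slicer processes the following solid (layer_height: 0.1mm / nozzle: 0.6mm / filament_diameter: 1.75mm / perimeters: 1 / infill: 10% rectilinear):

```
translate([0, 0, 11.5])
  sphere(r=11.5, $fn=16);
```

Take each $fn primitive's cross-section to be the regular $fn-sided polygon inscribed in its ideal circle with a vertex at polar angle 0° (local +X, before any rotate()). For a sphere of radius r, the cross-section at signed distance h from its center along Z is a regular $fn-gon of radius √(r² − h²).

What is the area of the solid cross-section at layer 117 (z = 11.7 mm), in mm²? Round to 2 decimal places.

404.76 mm²

At z = 11.7 mm: the sphere: section is a regular 16-gon, circumradius = √(r²−h²) = √(11.5²−0.2²) = 11.498 (area = (16/2)·11.498²·sin(360°/16) = 404.76 mm²). Overall, the cross-section is a single solid region. Net area = 404.76 mm².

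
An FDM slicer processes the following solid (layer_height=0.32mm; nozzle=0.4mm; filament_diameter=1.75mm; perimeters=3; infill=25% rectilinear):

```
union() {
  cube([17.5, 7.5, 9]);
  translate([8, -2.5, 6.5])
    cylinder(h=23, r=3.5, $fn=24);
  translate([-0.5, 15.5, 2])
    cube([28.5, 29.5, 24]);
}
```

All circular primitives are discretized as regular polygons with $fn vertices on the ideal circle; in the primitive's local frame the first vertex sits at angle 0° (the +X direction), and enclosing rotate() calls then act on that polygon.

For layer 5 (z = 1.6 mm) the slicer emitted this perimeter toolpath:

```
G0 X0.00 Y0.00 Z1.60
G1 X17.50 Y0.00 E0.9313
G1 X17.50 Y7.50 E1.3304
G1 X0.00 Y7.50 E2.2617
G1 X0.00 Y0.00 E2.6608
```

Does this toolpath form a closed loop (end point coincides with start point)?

yes

Start point (G0): (0.00, 0.00). End point (last G1): the path returns to the start — closed.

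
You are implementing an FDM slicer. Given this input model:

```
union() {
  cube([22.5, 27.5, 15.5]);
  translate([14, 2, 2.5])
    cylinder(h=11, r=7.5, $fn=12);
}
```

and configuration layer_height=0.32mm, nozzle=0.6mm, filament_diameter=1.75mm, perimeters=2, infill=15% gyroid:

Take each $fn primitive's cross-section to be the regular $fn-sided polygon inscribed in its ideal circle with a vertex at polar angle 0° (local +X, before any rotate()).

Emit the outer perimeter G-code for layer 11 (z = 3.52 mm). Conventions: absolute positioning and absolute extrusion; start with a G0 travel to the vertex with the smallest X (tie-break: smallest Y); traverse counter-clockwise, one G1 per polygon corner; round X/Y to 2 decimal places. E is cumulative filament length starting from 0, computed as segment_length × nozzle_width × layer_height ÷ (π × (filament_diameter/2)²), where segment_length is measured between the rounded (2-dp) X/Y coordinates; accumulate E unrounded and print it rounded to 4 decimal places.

G0 X0.00 Y0.00 Z3.52
G1 X7.04 Y0.00 E0.5620
G1 X7.50 Y-1.75 E0.7064
G1 X10.25 Y-4.50 E1.0168
G1 X14.00 Y-5.50 E1.3266
G1 X17.75 Y-4.50 E1.6364
G1 X20.50 Y-1.75 E1.9469
G1 X20.96 Y0.00 E2.0913
G1 X22.50 Y0.00 E2.2143
G1 X22.50 Y27.50 E4.4094
G1 X0.00 Y27.50 E6.2055
G1 X0.00 Y0.00 E8.4006

At z = 3.52 mm: the 22.5×27.5 cube contributes its full rectangle; the cylinder at (14, 2): section is a regular 12-gon, circumradius r=7.5; Combining (union): the regions partially overlap (shared area 113.30 mm²), so overlapping operands fuse into one piece — 1 connected region. The outline is a single polygon with 11 vertices. Extrusion per mm of travel: 0.6 × 0.32 / (π × 0.875²) = 0.079824. Accumulating E over each segment gives final E = 8.4006.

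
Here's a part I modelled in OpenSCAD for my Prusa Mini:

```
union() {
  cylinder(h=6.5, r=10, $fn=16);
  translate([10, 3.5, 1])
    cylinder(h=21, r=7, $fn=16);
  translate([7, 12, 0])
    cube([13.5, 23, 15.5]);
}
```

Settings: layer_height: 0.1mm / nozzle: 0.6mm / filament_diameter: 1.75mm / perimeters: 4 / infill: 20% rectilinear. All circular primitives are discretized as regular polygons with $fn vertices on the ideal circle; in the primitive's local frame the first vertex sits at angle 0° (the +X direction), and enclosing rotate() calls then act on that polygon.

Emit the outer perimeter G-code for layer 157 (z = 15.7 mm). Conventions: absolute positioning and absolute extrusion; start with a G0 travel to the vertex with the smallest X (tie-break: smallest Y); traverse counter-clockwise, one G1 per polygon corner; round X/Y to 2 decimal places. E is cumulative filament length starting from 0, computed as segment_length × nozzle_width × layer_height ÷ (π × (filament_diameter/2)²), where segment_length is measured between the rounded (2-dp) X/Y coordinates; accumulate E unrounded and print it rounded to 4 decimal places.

G0 X3.00 Y3.50 Z15.70
G1 X3.53 Y0.82 E0.0681
G1 X5.05 Y-1.45 E0.1363
G1 X7.32 Y-2.97 E0.2044
G1 X10.00 Y-3.50 E0.2726
G1 X12.68 Y-2.97 E0.3407
G1 X14.95 Y-1.45 E0.4089
G1 X16.47 Y0.82 E0.4770
G1 X17.00 Y3.50 E0.5452
G1 X16.47 Y6.18 E0.6133
G1 X14.95 Y8.45 E0.6815
G1 X12.68 Y9.97 E0.7496
G1 X10.00 Y10.50 E0.8178
G1 X7.32 Y9.97 E0.8859
G1 X5.05 Y8.45 E0.9541
G1 X3.53 Y6.18 E1.0222
G1 X3.00 Y3.50 E1.0904

At z = 15.7 mm: the cylinder is not intersected at this z (z outside [0, 6.5]); the r=7 cylinder at (10, 3.5) contributes a regular 16-gon of circumradius 7; the cube at (7, 12) does not reach this height (z outside [0, 15.5]); Taking the union: only the r=7 cylinder at (10, 3.5) is present, so the union is just that shape — 1 connected region. The outline is a single polygon with 16 vertices. Extrusion per mm of travel: 0.6 × 0.1 / (π × 0.875²) = 0.024945. Accumulating E over each segment gives final E = 1.0904.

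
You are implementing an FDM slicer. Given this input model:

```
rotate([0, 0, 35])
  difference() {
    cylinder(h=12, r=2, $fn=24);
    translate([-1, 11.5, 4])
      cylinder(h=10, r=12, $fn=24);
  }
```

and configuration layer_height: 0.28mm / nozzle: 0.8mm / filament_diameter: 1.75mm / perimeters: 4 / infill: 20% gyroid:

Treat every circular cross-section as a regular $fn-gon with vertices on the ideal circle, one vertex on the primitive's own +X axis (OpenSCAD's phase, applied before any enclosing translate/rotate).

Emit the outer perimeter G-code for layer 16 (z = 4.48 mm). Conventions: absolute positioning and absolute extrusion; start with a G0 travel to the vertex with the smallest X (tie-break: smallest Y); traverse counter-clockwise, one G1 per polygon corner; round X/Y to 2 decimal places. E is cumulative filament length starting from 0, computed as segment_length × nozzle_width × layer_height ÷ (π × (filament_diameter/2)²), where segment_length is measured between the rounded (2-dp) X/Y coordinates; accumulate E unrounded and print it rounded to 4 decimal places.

At z = 4.48 mm: the r=2 cylinder contributes a regular 24-gon of circumradius 2; the r=12 cylinder at (-1, 11.5) gives a regular 24-gon of circumradius 12 (constant along its height); Taking the first minus the rest: starting from the r=2 cylinder, the r=12 cylinder at (-1, 11.5) partially overlaps it — only the 7.54 mm² overlap (of its 447.24 mm²) is removed, clipping the outline — 1 connected region; (rotated 35° about Z; rotation is an isometry so areas/perimeters/island counts are preserved). The outline is a single polygon with 14 vertices. Extrusion per mm of travel: 0.8 × 0.28 / (π × 0.875²) = 0.093128. Accumulating E over each segment gives final E = 0.9073.

G0 X-1.38 Y-1.43 Z4.48
G1 X-1.29 Y-1.53 E0.0125
G1 X-0.85 Y-1.81 E0.0611
G1 X-0.35 Y-1.97 E0.1100
G1 X0.17 Y-1.99 E0.1585
G1 X0.68 Y-1.88 E0.2070
G1 X1.15 Y-1.64 E0.2562
G1 X1.53 Y-1.29 E0.3043
G1 X1.81 Y-0.85 E0.3529
G1 X1.97 Y-0.35 E0.4018
G1 X1.99 Y0.17 E0.4502
G1 X1.88 Y0.68 E0.4988
G1 X1.69 Y1.05 E0.5375
G1 X-0.53 Y-0.98 E0.8177
G1 X-1.38 Y-1.43 E0.9073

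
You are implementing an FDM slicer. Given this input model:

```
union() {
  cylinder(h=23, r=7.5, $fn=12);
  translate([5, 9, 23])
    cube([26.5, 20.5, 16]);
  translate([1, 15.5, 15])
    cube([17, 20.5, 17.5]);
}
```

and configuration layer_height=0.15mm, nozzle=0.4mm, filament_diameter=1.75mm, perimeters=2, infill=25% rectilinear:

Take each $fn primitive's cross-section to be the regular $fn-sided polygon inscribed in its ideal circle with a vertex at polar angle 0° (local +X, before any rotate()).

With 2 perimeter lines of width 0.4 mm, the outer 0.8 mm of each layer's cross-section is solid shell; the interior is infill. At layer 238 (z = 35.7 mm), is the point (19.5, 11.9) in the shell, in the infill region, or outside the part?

At z = 35.7 mm: the cylinder is not intersected at this z (z outside [0, 23]); the cube at (5, 9) is present — its section is the full 26.5×20.5 rectangle; the cube at (1, 15.5) does not reach this height (z outside [15, 32.5]); Taking the union: only the 26.5×20.5 cube at (5, 9) is present, so the union is just that shape — 1 connected region. Overall, the cross-section is a single solid region. The nearest boundary edge runs (5.00, 9.00)→(31.50, 9.00); distance from the point to it = 2.90 mm. The point is inside the cross-section and 2.90 mm from the nearest boundary — more than the 0.8 mm shell width (2 × 0.4), so it's in the infill interior.

infill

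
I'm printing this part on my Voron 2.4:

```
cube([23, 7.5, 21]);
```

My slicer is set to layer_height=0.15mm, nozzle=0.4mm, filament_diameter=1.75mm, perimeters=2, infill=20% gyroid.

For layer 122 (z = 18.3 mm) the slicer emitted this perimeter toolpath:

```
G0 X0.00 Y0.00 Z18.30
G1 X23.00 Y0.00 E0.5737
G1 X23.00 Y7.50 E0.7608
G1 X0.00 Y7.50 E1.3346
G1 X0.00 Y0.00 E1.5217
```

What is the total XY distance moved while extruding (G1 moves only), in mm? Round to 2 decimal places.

61.00 mm

Sum the Euclidean lengths of each G1 segment: total = 61.00 mm.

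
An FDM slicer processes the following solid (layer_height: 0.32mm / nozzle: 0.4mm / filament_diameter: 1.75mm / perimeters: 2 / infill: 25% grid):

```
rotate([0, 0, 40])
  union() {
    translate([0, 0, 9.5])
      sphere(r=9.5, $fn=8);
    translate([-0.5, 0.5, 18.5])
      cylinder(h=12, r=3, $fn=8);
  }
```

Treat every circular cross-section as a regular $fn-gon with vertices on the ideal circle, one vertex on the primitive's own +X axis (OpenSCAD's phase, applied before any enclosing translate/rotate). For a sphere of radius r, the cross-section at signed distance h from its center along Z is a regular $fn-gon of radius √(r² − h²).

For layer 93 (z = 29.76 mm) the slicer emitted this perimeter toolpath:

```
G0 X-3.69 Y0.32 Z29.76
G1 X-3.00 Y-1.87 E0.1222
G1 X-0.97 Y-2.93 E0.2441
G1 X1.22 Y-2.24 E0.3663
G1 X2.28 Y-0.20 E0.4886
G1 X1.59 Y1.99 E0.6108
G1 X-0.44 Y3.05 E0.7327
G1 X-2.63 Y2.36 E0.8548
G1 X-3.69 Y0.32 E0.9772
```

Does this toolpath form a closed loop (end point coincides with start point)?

Start point (G0): (-3.69, 0.32). End point (last G1): the path returns to the start — closed.

yes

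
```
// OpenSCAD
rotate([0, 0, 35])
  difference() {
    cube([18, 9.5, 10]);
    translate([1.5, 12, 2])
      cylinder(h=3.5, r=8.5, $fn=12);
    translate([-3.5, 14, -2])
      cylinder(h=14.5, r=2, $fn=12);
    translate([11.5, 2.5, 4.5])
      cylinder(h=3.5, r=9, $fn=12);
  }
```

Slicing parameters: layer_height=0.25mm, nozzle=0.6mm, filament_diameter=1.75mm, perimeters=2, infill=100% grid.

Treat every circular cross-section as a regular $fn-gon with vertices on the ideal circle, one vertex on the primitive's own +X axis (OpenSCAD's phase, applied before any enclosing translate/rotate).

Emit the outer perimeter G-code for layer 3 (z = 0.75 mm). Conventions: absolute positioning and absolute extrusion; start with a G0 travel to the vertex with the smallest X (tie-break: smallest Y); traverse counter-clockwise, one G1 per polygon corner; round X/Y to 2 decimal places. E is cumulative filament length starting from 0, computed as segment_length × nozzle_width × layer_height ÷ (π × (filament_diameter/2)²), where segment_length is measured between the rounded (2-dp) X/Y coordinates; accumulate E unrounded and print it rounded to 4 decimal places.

G0 X-5.45 Y7.78 Z0.75
G1 X0.00 Y0.00 E0.5924
G1 X14.74 Y10.32 E1.7145
G1 X9.30 Y18.11 E2.3071
G1 X-5.45 Y7.78 E3.4301

At z = 0.75 mm: the 18×9.5 cube contributes its full rectangle; the cylinder at (1.5, 12) is not intersected at this z (z outside [2, 5.5]); the r=2 cylinder at (-3.5, 14) gives a regular 12-gon of circumradius 2 (constant along its height); the cylinder at (11.5, 2.5) does not reach this height (z outside [4.5, 8]); Subtracting the remaining from the first: starting from the 18×9.5 cube, the r=2 cylinder at (-3.5, 14) misses the remaining region (no effect) — 1 connected region; (rotated 35° about Z; rotation is an isometry so areas/perimeters/island counts are preserved). The outline is a single polygon with 4 vertices. Extrusion per mm of travel: 0.6 × 0.25 / (π × 0.875²) = 0.062363. Accumulating E over each segment gives final E = 3.4301.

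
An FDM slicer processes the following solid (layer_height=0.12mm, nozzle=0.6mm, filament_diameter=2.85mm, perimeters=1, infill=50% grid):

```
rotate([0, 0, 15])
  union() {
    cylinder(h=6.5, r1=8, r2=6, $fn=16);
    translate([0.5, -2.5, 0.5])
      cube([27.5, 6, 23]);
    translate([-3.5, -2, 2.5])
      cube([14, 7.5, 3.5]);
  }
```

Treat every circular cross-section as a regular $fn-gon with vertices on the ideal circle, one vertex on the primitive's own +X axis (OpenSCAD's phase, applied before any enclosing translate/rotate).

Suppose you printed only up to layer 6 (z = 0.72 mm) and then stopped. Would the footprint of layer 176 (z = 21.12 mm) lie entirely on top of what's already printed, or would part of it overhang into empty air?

Compare the two slices. At z = 0.72: the cone: at t=0.111 of its height the radius interpolates to r₁+(r₂−r₁)t = 7.778, giving a regular 16-gon of that circumradius (area = (16/2)·7.778²·sin(360°/16) = 185.23 mm²); the 27.5×6 cube at (0.5, -2.5) contributes its full rectangle (area 165.00 mm²); the cube at (-3.5, -2) is not intersected at this z (z outside [2.5, 6]); Combining (union): the regions partially overlap — summed areas 350.23 mm² minus the doubly-counted overlap 41.77 mm² gives 308.47 mm² — area = 308.47 mm²; (rotated 15° about Z; rotation is an isometry so areas/perimeters/island counts are preserved). At z = 21.12: the cone is not intersected at this z (z outside [0, 6.5]); the cube at (0.5, -2.5) is present — its section is the full 27.5×6 rectangle (area 165.00 mm²); the cube at (-3.5, -2) does not reach this height (z outside [2.5, 6]); Taking the union: only the 27.5×6 cube at (0.5, -2.5) is present, so the union is just that shape — area = 165.00 mm²; (whole slice rotated 15° about Z — lengths, areas and connectivity unchanged). Checking containment: the cross-section at z = 21.12 is a subset of the cross-section at z = 0.72.

entirely on top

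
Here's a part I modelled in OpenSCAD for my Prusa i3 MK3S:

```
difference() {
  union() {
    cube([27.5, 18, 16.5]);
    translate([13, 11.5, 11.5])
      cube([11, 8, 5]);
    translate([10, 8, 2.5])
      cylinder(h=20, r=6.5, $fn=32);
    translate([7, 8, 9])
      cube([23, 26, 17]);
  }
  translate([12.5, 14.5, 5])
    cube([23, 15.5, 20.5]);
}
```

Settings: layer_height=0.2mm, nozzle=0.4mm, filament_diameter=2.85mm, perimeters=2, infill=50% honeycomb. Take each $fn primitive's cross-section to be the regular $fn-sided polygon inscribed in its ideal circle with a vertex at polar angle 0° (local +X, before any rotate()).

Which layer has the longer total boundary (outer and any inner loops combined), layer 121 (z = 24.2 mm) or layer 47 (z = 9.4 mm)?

layer 47 (z = 9.4 mm)

Layer 121 (z = 24.2): the cube does not reach this height (z outside [0, 16.5]); the cube at (13, 11.5) is not intersected at this z (z outside [11.5, 16.5]); the cylinder at (10, 8) is not intersected at this z (z outside [2.5, 22.5]); the 23×26 cube at (7, 8) contributes its full rectangle (perimeter 98.00 mm); Taking the union: only the 23×26 cube at (7, 8) is present, so the union is just that shape — boundary = 98.00 mm; the cube at (12.5, 14.5) (footprint 23×15.5) is included at this height (perimeter 77.00 mm); Taking the first minus the rest: starting from the result so far, the 23×15.5 cube at (12.5, 14.5) partially overlaps it — only the 271.25 mm² overlap (of its 356.50 mm²) is removed, clipping the outline — boundary = 133.00 mm. So its perimeter = 133.00 mm. Layer 47 (z = 9.4): the 27.5×18 cube contributes its full rectangle (perimeter 91.00 mm); the cube at (13, 11.5) does not reach this height (z outside [11.5, 16.5]); the r=6.5 cylinder at (10, 8) contributes a regular 32-gon of circumradius 6.5 (perimeter = 2·32·6.500·sin(180°/32) = 40.78 mm); the cube at (7, 8) (footprint 23×26) is included at this height (perimeter 98.00 mm); Merging all regions: the regions partially overlap (shared area 336.88 mm²), so the edge portions inside another operand are dropped and the merged outline is re-measured after clipping — boundary = 128.00 mm; the cube at (12.5, 14.5) (footprint 23×15.5) is included at this height (perimeter 77.00 mm); Subtracting the remaining from the first: starting from the result so far, the 23×15.5 cube at (12.5, 14.5) partially overlaps it — only the 271.25 mm² overlap (of its 356.50 mm²) is removed, clipping the outline — boundary = 163.00 mm. So its perimeter = 163.00 mm. Layer 47 is larger (163.00 vs 133.00 mm).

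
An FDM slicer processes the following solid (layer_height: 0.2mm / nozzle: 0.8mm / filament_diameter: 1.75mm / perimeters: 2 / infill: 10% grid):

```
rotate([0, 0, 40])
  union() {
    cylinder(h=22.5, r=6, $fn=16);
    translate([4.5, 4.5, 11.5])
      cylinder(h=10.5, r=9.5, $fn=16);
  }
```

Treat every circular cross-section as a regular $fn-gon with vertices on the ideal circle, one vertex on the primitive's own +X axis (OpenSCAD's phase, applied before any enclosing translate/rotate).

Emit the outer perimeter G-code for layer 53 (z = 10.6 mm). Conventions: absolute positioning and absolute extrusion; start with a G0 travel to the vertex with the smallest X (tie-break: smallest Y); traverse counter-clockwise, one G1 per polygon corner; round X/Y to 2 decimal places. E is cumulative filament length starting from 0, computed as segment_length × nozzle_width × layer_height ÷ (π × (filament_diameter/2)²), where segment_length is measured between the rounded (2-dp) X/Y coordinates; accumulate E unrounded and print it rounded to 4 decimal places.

G0 X-5.98 Y0.52 Z10.60
G1 X-5.72 Y-1.80 E0.1553
G1 X-4.60 Y-3.86 E0.3113
G1 X-2.77 Y-5.32 E0.4670
G1 X-0.52 Y-5.98 E0.6230
G1 X1.80 Y-5.72 E0.7783
G1 X3.86 Y-4.60 E0.9342
G1 X5.32 Y-2.77 E1.0900
G1 X5.98 Y-0.52 E1.2459
G1 X5.72 Y1.80 E1.4012
G1 X4.60 Y3.86 E1.5572
G1 X2.77 Y5.32 E1.7129
G1 X0.52 Y5.98 E1.8689
G1 X-1.80 Y5.72 E2.0242
G1 X-3.86 Y4.60 E2.1802
G1 X-5.32 Y2.77 E2.3359
G1 X-5.98 Y0.52 E2.4919

At z = 10.6 mm: the r=6 cylinder contributes a regular 16-gon of circumradius 6; the cylinder at (4.5, 4.5) is absent (z outside [11.5, 22]); Taking the union: only the r=6 cylinder is present, so the union is just that shape — 1 connected region; (whole slice rotated 40° about Z — lengths, areas and connectivity unchanged). The outline is a single polygon with 16 vertices. Extrusion per mm of travel: 0.8 × 0.2 / (π × 0.875²) = 0.066520. Accumulating E over each segment gives final E = 2.4919.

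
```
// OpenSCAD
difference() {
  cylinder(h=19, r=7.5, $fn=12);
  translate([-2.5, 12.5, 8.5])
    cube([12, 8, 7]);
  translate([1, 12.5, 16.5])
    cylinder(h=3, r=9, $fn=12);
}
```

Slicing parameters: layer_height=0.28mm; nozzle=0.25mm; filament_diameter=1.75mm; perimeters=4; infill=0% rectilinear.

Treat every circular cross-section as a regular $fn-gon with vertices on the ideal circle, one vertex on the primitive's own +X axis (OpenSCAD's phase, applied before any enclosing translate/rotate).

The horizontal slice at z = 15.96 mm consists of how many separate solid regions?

1

At z = 15.96 mm: the r=7.5 cylinder gives a regular 12-gon of circumradius 7.5 (constant along its height); the cube at (-2.5, 12.5) is not intersected at this z (z outside [8.5, 15.5]); the cylinder at (1, 12.5) does not reach this height (z outside [16.5, 19.5]); Subtracting the remaining from the first: none of the subtracted shapes is present at this height, so the r=7.5 cylinder is unchanged — 1 connected region. The result has 1 disconnected region.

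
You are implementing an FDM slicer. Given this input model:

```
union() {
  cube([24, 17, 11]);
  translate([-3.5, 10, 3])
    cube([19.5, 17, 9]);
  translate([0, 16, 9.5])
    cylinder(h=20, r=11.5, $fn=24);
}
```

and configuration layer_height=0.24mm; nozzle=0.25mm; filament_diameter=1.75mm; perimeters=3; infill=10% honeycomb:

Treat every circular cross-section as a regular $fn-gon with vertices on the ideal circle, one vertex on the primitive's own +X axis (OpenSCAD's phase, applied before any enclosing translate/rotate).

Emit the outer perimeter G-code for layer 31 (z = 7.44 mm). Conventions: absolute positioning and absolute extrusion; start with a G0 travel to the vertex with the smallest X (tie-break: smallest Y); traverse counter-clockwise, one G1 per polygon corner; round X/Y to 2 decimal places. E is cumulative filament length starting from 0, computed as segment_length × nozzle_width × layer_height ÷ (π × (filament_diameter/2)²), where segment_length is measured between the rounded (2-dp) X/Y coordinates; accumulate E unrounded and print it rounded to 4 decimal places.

At z = 7.44 mm: the 24×17 cube contributes its full rectangle; the 19.5×17 cube at (-3.5, 10) contributes its full rectangle; the cylinder at (0, 16) is not intersected at this z (z outside [9.5, 29.5]); Merging all regions: the regions partially overlap (shared area 112.00 mm²), so overlapping operands fuse into one piece — 1 connected region. The outline is a single polygon with 8 vertices. Extrusion per mm of travel: 0.25 × 0.24 / (π × 0.875²) = 0.024945. Accumulating E over each segment gives final E = 2.7190.

G0 X-3.50 Y10.00 Z7.44
G1 X0.00 Y10.00 E0.0873
G1 X0.00 Y0.00 E0.3368
G1 X24.00 Y0.00 E0.9354
G1 X24.00 Y17.00 E1.3595
G1 X16.00 Y17.00 E1.5591
G1 X16.00 Y27.00 E1.8085
G1 X-3.50 Y27.00 E2.2949
G1 X-3.50 Y10.00 E2.7190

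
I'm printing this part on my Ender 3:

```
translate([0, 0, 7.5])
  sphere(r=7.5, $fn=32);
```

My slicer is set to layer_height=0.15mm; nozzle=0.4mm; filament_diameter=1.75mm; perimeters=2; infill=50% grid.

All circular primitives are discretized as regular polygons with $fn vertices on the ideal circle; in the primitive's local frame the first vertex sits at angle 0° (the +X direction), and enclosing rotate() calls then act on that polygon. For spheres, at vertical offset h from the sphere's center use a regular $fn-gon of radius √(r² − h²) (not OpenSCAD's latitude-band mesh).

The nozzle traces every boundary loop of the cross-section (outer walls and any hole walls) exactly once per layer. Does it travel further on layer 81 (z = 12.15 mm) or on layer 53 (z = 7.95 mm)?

Layer 81 (z = 12.15): the r=7.5 sphere slices to a regular 32-gon of circumradius 5.885 (√(r²−h²) with h=4.65 from center) (perimeter = 2·32·5.885·sin(180°/32) = 36.91 mm). So its perimeter = 36.91 mm. Layer 53 (z = 7.95): the sphere: section is a regular 32-gon, circumradius = √(r²−h²) = √(7.5²−0.45²) = 7.486 (perimeter = 2·32·7.486·sin(180°/32) = 46.96 mm). So its perimeter = 46.96 mm. Layer 53 is larger (46.96 vs 36.91 mm).

layer 53 (z = 7.95 mm)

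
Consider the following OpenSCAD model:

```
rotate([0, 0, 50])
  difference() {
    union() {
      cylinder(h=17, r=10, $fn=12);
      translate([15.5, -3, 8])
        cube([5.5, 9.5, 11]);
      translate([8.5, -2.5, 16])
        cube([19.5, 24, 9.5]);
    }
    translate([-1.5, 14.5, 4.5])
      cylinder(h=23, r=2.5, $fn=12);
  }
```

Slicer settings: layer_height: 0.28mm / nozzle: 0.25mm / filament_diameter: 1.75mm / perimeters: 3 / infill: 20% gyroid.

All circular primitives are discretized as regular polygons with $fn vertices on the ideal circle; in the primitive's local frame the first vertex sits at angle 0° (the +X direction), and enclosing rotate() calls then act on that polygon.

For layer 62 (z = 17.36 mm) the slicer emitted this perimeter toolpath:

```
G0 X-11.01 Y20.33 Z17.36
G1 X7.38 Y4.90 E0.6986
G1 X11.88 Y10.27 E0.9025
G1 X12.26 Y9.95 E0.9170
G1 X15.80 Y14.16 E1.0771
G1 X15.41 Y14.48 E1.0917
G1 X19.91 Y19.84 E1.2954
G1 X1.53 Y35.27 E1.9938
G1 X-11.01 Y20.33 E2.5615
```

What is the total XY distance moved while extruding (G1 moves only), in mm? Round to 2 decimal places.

88.02 mm

Sum the Euclidean lengths of each G1 segment: total = 88.02 mm.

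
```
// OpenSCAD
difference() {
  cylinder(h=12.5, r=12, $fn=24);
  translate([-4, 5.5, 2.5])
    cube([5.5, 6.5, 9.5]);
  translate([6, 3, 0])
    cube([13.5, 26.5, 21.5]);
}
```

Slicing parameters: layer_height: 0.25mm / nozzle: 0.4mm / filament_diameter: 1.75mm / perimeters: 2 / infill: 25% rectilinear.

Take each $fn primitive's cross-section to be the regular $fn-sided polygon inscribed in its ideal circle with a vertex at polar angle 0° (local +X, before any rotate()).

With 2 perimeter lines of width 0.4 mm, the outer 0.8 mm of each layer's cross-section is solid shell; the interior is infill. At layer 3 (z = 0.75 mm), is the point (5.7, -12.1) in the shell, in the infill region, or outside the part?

outside

At z = 0.75 mm: the r=12 cylinder contributes a regular 24-gon of circumradius 12; the cube at (-4, 5.5) does not reach this height (z outside [2.5, 12]); the cube at (6, 3) is present — its section is the full 13.5×26.5 rectangle; Taking the first minus the rest: starting from the r=12 cylinder, the 13.5×26.5 cube at (6, 3) partially overlaps it — only the 25.96 mm² overlap (of its 357.75 mm²) is removed, clipping the outline — 1 connected region. Overall, the cross-section is a single solid region. The nearest boundary edge runs (6.00, -10.39)→(3.11, -11.59); distance from the point to it = 1.46 mm. The point is not inside any of the regions above, so it lies outside the cross-section (1.46 mm from the nearest boundary).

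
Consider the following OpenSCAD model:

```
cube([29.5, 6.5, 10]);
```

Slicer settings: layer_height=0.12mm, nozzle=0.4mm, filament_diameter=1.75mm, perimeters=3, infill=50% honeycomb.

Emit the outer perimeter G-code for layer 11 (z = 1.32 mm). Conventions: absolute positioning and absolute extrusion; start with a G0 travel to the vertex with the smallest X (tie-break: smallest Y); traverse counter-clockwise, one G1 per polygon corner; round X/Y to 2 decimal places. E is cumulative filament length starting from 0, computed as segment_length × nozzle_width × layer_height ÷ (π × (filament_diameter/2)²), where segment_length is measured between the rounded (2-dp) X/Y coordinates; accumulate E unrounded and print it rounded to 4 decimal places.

At z = 1.32 mm: the cube is present — its section is the full 29.5×6.5 rectangle. The outline is a single polygon with 4 vertices. Extrusion per mm of travel: 0.4 × 0.12 / (π × 0.875²) = 0.019956. Accumulating E over each segment gives final E = 1.4368.

G0 X0.00 Y0.00 Z1.32
G1 X29.50 Y0.00 E0.5887
G1 X29.50 Y6.50 E0.7184
G1 X0.00 Y6.50 E1.3071
G1 X0.00 Y0.00 E1.4368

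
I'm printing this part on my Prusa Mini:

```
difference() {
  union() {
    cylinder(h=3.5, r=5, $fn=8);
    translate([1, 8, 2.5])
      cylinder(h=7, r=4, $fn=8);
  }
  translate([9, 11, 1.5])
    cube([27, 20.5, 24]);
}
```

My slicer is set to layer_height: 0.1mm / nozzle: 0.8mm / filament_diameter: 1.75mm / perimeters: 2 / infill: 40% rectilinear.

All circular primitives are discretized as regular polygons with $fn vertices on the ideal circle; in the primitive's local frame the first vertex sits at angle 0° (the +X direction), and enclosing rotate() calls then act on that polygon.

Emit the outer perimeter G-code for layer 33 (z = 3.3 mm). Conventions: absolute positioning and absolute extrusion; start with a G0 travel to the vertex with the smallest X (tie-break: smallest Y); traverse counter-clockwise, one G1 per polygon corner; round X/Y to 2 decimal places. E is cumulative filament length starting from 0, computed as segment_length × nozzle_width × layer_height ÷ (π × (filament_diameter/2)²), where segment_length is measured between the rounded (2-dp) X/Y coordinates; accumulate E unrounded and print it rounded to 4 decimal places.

At z = 3.3 mm: the cylinder: section is a regular 8-gon, circumradius r=5; the cylinder at (1, 8): section is a regular 8-gon, circumradius r=4; Taking the union: the regions partially overlap (shared area 1.00 mm²), so overlapping operands fuse into one piece — 1 connected region; the cube at (9, 11) (footprint 27×20.5) is included at this height; After the difference (first − rest): starting from the result so far, the 27×20.5 cube at (9, 11) misses the remaining region (no effect) — 1 connected region. The outline is a single polygon with 16 vertices. Extrusion per mm of travel: 0.8 × 0.1 / (π × 0.875²) = 0.033260. Accumulating E over each segment gives final E = 1.6595.

G0 X-5.00 Y0.00 Z3.30
G1 X-3.54 Y-3.54 E0.1274
G1 X0.00 Y-5.00 E0.2547
G1 X3.54 Y-3.54 E0.3821
G1 X5.00 Y0.00 E0.5094
G1 X3.54 Y3.54 E0.6368
G1 X1.71 Y4.29 E0.7026
G1 X3.83 Y5.17 E0.7789
G1 X5.00 Y8.00 E0.8808
G1 X3.83 Y10.83 E0.9826
G1 X1.00 Y12.00 E1.0845
G1 X-1.83 Y10.83 E1.1863
G1 X-3.00 Y8.00 E1.2882
G1 X-1.83 Y5.17 E1.3901
G1 X-0.71 Y4.71 E1.4303
G1 X-3.54 Y3.54 E1.5322
G1 X-5.00 Y0.00 E1.6595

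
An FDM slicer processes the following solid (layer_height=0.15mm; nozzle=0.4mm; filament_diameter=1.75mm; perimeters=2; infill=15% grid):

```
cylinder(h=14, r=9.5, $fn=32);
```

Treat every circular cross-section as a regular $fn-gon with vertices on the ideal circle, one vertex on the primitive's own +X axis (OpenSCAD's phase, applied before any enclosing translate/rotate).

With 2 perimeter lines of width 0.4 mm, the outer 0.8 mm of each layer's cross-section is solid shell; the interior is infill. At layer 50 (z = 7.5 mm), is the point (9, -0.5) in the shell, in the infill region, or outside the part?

shell

At z = 7.5 mm: the cylinder: section is a regular 32-gon, circumradius r=9.5. Overall, the cross-section is a single solid region. The nearest boundary edge runs (9.32, -1.85)→(9.50, 0.00); distance from the point to it = 0.45 mm. The point is inside the cross-section, 0.45 mm from the nearest boundary — within the 0.8 mm shell band (2 × 0.4).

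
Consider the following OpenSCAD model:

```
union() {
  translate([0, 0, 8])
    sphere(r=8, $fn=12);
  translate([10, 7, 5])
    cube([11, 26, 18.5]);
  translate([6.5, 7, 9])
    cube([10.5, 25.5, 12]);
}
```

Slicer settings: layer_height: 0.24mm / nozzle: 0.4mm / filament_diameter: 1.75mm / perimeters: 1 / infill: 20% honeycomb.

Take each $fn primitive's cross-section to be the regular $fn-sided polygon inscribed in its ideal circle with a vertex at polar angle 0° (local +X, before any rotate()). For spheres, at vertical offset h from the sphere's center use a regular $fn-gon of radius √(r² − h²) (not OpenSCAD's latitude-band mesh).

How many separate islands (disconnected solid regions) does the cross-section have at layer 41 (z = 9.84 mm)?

2

At z = 9.84 mm: the r=8 sphere contributes a regular 12-gon of circumradius √(8²−1.84²) = 7.786; the cube at (10, 7) (footprint 11×26) is included at this height; the 10.5×25.5 cube at (6.5, 7) contributes its full rectangle; Merging all regions: the regions partially overlap (shared area 178.50 mm²), so overlapping operands fuse into one piece — 2 connected regions. Overall, the cross-section has 2 separate islands. Island count = 2.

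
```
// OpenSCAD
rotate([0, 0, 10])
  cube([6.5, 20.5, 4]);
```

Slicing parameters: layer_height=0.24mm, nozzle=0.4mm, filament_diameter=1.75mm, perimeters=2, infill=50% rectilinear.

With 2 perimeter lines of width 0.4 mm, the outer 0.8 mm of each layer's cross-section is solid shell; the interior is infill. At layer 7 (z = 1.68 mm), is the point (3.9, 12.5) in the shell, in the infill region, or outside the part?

shell

At z = 1.68 mm: the cube (footprint 6.5×20.5) is included at this height; (rotated 10° about Z; rotation is an isometry so areas/perimeters/island counts are preserved). Overall, the cross-section is a single solid region. Undo the 10° rotation: the query point maps to (6.011, 11.633) in the un-rotated model frame. The nearest boundary edge runs (6.50, 0.00)→(6.50, 20.50); distance from the point to it = 0.49 mm. The point is inside the cross-section, 0.49 mm from the nearest boundary — within the 0.8 mm shell band (2 × 0.4).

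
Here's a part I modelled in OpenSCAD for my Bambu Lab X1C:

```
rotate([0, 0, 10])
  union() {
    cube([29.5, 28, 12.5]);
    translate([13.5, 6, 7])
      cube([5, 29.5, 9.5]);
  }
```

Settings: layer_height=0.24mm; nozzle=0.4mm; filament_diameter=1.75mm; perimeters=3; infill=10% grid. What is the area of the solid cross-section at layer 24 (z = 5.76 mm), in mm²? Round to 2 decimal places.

826.00 mm²

At z = 5.76 mm: the cube (footprint 29.5×28) is included at this height (area 826.00 mm²); the cube at (13.5, 6) does not reach this height (z outside [7, 16.5]); Taking the union: only the 29.5×28 cube is present, so the union is just that shape — area = 826.00 mm²; (whole slice rotated 10° about Z — lengths, areas and connectivity unchanged). Overall, the cross-section is a single solid region. Net area = 826.00 mm².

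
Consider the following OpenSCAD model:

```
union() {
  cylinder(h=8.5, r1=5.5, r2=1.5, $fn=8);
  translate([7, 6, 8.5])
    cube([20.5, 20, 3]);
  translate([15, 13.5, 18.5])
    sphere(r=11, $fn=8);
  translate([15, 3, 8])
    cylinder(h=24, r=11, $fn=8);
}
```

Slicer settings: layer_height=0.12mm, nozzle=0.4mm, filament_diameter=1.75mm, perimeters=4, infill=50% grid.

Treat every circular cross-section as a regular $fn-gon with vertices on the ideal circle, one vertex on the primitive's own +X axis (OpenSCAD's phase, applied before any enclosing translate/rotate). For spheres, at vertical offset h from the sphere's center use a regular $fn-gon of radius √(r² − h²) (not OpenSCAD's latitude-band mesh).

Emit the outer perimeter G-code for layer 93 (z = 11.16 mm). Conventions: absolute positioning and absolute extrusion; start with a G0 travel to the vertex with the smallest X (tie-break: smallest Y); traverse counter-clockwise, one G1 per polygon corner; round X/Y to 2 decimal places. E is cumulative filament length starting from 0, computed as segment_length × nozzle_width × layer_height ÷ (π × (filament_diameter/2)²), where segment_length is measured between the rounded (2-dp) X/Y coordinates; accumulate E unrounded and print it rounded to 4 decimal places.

At z = 11.16 mm: the cone is not intersected at this z (z outside [0, 8.5]); the cube at (7, 6) is present — its section is the full 20.5×20 rectangle; the r=11 sphere at (15, 13.5) contributes a regular 8-gon of circumradius √(11²−7.34²) = 8.193; the cylinder at (15, 3): section is a regular 8-gon, circumradius r=11; Combining (union): the regions partially overlap (shared area 294.89 mm²), so overlapping operands fuse into one piece — 1 connected region. The outline is a single polygon with 13 vertices. Extrusion per mm of travel: 0.4 × 0.12 / (π × 0.875²) = 0.019956. Accumulating E over each segment gives final E = 2.0722.

G0 X4.00 Y3.00 Z11.16
G1 X7.22 Y-4.78 E0.1680
G1 X15.00 Y-8.00 E0.3361
G1 X22.78 Y-4.78 E0.5041
G1 X26.00 Y3.00 E0.6721
G1 X24.76 Y6.00 E0.7369
G1 X27.50 Y6.00 E0.7916
G1 X27.50 Y26.00 E1.1907
G1 X7.00 Y26.00 E1.5998
G1 X7.00 Y13.97 E1.8399
G1 X6.81 Y13.50 E1.8500
G1 X7.00 Y13.03 E1.8601
G1 X7.00 Y10.24 E1.9158
G1 X4.00 Y3.00 E2.0722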